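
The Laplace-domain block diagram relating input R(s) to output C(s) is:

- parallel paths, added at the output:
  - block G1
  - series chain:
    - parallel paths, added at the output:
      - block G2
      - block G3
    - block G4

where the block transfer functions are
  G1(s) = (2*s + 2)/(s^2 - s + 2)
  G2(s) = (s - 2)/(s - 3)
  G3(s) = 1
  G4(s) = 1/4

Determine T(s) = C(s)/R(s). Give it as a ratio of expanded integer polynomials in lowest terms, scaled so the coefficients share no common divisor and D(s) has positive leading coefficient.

The answer is (2*s^3 + s^2 - 7*s - 34)/(4*s^3 - 16*s^2 + 20*s - 24).

Reasoning:
(1) add G2, G3 (parallel) = (2*s - 5)/(s - 3)
(2) combine (G2+G3), G4 in series = (2*s - 5)/(4*s - 12)
(3) add G1, ((G2+G3)*G4) (parallel), which is the overall transfer function T(s) = C(s)/R(s) in lowest terms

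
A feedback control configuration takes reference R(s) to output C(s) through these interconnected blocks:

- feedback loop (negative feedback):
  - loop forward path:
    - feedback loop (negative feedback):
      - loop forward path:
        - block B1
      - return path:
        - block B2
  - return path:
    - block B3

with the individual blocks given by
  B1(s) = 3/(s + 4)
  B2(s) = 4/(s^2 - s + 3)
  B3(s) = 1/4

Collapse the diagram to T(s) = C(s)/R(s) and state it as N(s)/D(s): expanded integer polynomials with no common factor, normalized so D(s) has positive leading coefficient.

(1) close the feedback loop around B1, B2; result (3*s^2 - 3*s + 9)/(s^3 + 3*s^2 - s + 24)
(2) apply the feedback formula to [B1/(1+B1*B2)], B3, giving the overall T(s)

Hence the answer: (12*s^2 - 12*s + 36)/(4*s^3 + 15*s^2 - 7*s + 105)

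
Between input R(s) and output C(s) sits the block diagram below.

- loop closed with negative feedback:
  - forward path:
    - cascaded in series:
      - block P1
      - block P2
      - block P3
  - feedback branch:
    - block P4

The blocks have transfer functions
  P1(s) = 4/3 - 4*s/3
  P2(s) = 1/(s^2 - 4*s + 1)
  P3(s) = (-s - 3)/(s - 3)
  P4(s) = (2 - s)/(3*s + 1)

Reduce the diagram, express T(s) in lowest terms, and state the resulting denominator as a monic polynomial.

1. series reduction of P1, P2, P3 gives (4*s^2 + 8*s - 12)/(3*s^3 - 21*s^2 + 39*s - 9)
2. feedback reduction of (P1*P2*P3), P4 gives (12*s^3 + 28*s^2 - 28*s - 12)/(9*s^4 - 64*s^3 + 96*s^2 + 40*s - 33)
That last expression is T(s), already simplified. Scaling its denominator by 1/9 (the reciprocal of the leading coefficient) yields the monic denominator.

Therefore the answer is s^4 - 64*s^3/9 + 32*s^2/3 + 40*s/9 - 11/3.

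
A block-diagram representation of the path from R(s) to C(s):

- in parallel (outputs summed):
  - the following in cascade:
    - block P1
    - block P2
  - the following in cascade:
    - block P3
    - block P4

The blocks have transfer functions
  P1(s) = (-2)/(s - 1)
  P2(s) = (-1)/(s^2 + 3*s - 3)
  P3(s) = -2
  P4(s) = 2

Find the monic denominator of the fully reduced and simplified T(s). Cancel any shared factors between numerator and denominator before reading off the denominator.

1. reduce the series chain P1, P2, giving 2/(s^3 + 2*s^2 - 6*s + 3)
2. series reduction of P3, P4, giving -4
3. sum the parallel branches (P1*P2), (P3*P4), giving (-4*s^3 - 8*s^2 + 24*s - 10)/(s^3 + 2*s^2 - 6*s + 3)
Step 3 gives the fully reduced T(s), with no common factor left to cancel. The denominator is already monic (leading coefficient 1).

Hence the answer: s^3 + 2*s^2 - 6*s + 3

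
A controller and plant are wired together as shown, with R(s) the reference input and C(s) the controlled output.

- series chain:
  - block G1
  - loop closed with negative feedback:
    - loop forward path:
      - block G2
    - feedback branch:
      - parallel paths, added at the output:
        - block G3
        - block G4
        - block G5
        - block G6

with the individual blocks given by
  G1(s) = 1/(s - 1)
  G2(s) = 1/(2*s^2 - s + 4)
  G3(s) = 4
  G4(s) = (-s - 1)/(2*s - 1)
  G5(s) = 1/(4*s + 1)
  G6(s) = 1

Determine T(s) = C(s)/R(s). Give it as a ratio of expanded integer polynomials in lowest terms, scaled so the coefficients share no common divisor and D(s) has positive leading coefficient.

1. parallel reduction of G3, G4, G5, G6 -> (36*s^2 - 13*s - 7)/(8*s^2 - 2*s - 1)
2. collapse the loop (G2 forward, (G3+G4+G5+G6) return) -> (8*s^2 - 2*s - 1)/(16*s^4 - 12*s^3 + 68*s^2 - 20*s - 11)
3. multiply G1, [G2/(1+G2*(G3+G4+G5+G6))] (series): this yields T(s), and no further normalization is needed

Answer: (8*s^2 - 2*s - 1)/(16*s^5 - 28*s^4 + 80*s^3 - 88*s^2 + 9*s + 11)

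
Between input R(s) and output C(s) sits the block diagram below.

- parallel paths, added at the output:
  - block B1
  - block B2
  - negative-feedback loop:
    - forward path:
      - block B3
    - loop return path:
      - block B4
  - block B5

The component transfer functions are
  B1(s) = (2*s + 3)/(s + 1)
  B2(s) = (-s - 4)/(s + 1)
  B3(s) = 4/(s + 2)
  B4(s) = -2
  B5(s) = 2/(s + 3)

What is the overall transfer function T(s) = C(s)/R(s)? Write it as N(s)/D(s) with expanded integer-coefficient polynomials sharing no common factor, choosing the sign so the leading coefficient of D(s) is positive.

Step 1. collapse the loop (B3 forward, B4 return); result 4/(s - 6)
Step 2. reduce the parallel group B1, B2, [B3/(1+B3*B4)], B5: this yields T(s), and no further normalization is needed

Therefore the answer is (s^3 + 2*s^2 - 9*s + 18)/(s^3 - 2*s^2 - 21*s - 18).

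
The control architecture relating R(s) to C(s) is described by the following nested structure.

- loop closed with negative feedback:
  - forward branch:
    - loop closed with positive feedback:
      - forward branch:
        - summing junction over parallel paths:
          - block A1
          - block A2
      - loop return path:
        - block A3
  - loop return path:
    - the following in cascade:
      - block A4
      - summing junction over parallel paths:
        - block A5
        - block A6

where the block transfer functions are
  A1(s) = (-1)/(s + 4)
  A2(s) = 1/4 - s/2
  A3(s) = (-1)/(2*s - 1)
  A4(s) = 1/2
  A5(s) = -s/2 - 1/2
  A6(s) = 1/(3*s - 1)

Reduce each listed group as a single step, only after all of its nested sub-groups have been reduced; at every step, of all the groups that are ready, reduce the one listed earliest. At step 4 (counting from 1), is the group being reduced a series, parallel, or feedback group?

Step 1: combine A1, A2 in parallel
Step 2: collapse the loop ((A1+A2) forward, A3 return)
Step 3: parallel reduction of A5, A6
Step 4: reduce the series chain A4, (A5+A6)
Step 5: close the feedback loop around [(A1+A2)/(1-(A1+A2)*A3)], (A4*(A5+A6))
Step 4: series.

Therefore the answer is series.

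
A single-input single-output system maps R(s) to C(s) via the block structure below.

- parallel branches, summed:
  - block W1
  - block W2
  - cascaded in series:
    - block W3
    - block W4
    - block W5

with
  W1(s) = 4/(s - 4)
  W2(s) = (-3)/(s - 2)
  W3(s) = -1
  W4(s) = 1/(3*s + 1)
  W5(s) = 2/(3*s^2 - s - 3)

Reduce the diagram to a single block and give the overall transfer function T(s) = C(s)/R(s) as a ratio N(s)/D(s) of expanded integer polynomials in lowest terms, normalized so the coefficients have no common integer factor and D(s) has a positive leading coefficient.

1. cascade W3, W4, W5 gives (-2)/(9*s^3 - 10*s - 3)
2. reduce the parallel group W1, W2, (W3*W4*W5), giving the overall T(s)

Final answer: (9*s^4 + 36*s^3 - 12*s^2 - 31*s - 28)/(9*s^5 - 54*s^4 + 62*s^3 + 57*s^2 - 62*s - 24)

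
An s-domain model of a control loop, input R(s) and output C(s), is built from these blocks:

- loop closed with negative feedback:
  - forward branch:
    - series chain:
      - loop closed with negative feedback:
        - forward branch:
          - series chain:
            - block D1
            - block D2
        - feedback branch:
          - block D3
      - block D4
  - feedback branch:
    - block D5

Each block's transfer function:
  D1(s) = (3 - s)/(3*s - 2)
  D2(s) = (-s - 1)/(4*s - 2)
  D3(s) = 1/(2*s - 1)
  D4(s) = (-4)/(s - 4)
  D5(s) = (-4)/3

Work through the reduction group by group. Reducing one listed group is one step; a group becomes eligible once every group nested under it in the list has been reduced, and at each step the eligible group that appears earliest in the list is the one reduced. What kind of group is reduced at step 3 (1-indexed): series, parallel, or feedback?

1. series reduction of D1, D2
2. apply the feedback formula to (D1*D2), D3
3. cascade [(D1*D2)/(1+(D1*D2)*D3)], D4
4. close the feedback loop around ([(D1*D2)/(1+(D1*D2)*D3)]*D4), D5
Step 3: series.

Answer: series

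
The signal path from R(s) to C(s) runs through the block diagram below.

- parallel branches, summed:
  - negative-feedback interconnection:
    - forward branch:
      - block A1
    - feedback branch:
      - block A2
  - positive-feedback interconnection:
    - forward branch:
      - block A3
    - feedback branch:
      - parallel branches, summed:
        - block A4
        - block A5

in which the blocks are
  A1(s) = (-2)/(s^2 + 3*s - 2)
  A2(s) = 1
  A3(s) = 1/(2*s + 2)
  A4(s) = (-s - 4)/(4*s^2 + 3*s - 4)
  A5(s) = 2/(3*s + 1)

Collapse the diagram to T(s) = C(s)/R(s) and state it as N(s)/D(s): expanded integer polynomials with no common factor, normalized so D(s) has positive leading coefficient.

The answer is (12*s^5 + s^4 - 118*s^3 - 89*s^2 + 62*s + 8)/(24*s^6 + 122*s^5 + 57*s^4 - 210*s^3 - 65*s^2 + 88*s - 16).

Reasoning:
Step 1: apply the feedback formula to A1, A2: (-2)/(s^2 + 3*s - 4)
Step 2: parallel reduction of A4, A5: (5*s^2 - 7*s - 12)/(12*s^3 + 13*s^2 - 9*s - 4)
Step 3: close the feedback loop around A3, (A4+A5): (12*s^3 + 13*s^2 - 9*s - 4)/(24*s^4 + 50*s^3 + 3*s^2 - 19*s + 4)
Step 4: sum the parallel branches [A1/(1+A1*A2)], [A3/(1-A3*(A4+A5))]: this yields T(s), and no further normalization is needed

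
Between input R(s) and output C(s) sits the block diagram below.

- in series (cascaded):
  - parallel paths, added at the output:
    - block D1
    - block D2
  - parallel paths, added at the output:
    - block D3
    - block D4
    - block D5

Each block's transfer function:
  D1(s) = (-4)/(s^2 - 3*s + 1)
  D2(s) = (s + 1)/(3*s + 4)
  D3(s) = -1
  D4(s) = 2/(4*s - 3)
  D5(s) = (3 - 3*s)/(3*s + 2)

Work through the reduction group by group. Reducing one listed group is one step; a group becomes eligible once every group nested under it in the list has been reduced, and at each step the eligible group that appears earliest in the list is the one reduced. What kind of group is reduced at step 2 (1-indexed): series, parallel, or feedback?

Step 1 - reduce the parallel group D1, D2
Step 2 - parallel reduction of D3, D4, D5
Step 3 - multiply (D1+D2), (D3+D4+D5) (series)
At step 2 the group reduced is parallel.

Therefore the answer is parallel.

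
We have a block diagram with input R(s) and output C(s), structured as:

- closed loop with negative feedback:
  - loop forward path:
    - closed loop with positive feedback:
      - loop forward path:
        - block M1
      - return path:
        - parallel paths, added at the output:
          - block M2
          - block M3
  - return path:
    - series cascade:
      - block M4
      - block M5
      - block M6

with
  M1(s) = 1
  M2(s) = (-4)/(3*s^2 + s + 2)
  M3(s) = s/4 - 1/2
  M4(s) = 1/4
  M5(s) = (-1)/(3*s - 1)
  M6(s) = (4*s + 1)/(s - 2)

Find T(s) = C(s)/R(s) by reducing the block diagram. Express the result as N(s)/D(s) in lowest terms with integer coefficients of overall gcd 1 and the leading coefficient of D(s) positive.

Step 1. parallel reduction of M2, M3 = (3*s^3 - 5*s^2 - 20)/(12*s^2 + 4*s + 8)
Step 2. reduce the feedback loop with forward M1 and return (M2+M3) = (-12*s^2 - 4*s - 8)/(3*s^3 - 17*s^2 - 4*s - 28)
Step 3. cascade M4, M5, M6 = (-4*s - 1)/(12*s^2 - 28*s + 8)
Step 4. apply the feedback formula to [M1/(1-M1*(M2+M3))], (M4*M5*M6), giving the overall T(s)

Final answer: (-36*s^4 + 72*s^3 - 20*s^2 + 48*s - 16)/(9*s^5 - 72*s^4 + 125*s^3 - 83*s^2 + 197*s - 54)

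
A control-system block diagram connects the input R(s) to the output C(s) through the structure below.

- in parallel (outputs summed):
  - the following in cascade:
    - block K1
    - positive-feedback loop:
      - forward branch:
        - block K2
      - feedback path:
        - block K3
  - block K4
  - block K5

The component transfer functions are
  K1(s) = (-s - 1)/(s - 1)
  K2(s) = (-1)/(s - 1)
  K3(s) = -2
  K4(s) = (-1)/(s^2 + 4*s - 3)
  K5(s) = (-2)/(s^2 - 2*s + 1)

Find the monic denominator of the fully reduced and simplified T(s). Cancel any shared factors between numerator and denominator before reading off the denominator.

Step 1: reduce the feedback loop with forward K2 and return K3 = (-1)/(s - 3)
Step 2: series reduction of K1, [K2/(1-K2*K3)] = (s + 1)/(s^2 - 4*s + 3)
Step 3: add (K1*[K2/(1-K2*K3)]), K4, K5 (parallel) = (s^4 + s^3 - s^2 + 19*s - 12)/(s^5 - s^4 - 16*s^3 + 40*s^2 - 33*s + 9)
That last expression is T(s), already simplified, and its denominator is already monic.

Final answer: s^5 - s^4 - 16*s^3 + 40*s^2 - 33*s + 9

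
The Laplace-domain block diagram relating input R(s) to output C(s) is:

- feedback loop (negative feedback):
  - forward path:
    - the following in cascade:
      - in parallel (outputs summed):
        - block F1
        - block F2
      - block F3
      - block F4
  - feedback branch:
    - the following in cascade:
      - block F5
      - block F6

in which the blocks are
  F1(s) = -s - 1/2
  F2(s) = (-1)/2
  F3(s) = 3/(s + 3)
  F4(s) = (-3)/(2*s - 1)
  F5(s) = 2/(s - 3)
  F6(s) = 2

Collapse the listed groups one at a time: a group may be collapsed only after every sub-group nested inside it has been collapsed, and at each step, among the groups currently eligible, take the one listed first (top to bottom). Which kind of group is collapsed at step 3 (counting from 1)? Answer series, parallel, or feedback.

1. sum the parallel branches F1, F2
2. reduce the series chain (F1+F2), F3, F4
3. reduce the series chain F5, F6
4. feedback reduction of ((F1+F2)*F3*F4), (F5*F6)
Step 3: series.

Final answer: series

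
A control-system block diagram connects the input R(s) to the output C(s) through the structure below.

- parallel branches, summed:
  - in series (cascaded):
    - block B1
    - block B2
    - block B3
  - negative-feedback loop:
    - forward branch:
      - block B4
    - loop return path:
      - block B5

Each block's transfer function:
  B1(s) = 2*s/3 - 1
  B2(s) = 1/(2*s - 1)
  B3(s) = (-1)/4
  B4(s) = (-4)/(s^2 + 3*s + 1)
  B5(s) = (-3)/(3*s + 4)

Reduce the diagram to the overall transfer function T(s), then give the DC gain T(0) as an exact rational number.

Step 1 - multiply B1, B2, B3 (series) gives (3 - 2*s)/(24*s - 12)
Step 2 - apply the feedback formula to B4, B5 gives (-12*s - 16)/(3*s^3 + 13*s^2 + 15*s + 16)
Step 3 - combine (B1*B2*B3), [B4/(1+B4*B5)] in parallel gives (-6*s^4 - 17*s^3 - 279*s^2 - 227*s + 240)/(72*s^4 + 276*s^3 + 204*s^2 + 204*s - 192)
Evaluating the step-3 result (the overall T(s)) at s = 0 gives T(0) = 240/(-192) = -5/4.

Final answer: -5/4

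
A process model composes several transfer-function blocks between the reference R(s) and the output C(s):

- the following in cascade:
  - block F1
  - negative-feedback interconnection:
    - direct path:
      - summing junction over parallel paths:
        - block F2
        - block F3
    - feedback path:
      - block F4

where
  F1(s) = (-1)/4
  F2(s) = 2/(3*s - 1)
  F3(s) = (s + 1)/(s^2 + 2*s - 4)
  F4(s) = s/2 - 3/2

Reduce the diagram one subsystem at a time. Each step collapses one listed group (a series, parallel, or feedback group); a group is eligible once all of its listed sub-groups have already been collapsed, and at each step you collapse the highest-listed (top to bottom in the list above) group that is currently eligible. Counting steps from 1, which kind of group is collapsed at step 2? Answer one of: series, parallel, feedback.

The answer is feedback.

Reasoning:
Step 1. reduce the parallel group F2, F3
Step 2. close the feedback loop around (F2+F3), F4
Step 3. multiply F1, [(F2+F3)/(1+(F2+F3)*F4)] (series)
Step 2: feedback.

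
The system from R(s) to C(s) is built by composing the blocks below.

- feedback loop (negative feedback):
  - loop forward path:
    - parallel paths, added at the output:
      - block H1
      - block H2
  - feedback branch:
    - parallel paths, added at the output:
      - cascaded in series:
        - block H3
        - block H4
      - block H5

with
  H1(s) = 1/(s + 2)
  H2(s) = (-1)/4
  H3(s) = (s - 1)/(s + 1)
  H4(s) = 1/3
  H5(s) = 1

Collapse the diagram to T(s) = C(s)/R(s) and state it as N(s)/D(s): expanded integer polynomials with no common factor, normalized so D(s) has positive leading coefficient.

Step 1: reduce the parallel group H1, H2; result (2 - s)/(4*s + 8)
Step 2: combine H3, H4 in series; result (s - 1)/(3*s + 3)
Step 3: combine (H3*H4), H5 in parallel; result (4*s + 2)/(3*s + 3)
Step 4: close the feedback loop around (H1+H2), ((H3*H4)+H5), which is the overall transfer function T(s) = C(s)/R(s) in lowest terms

Therefore the answer is (-3*s^2 + 3*s + 6)/(8*s^2 + 42*s + 28).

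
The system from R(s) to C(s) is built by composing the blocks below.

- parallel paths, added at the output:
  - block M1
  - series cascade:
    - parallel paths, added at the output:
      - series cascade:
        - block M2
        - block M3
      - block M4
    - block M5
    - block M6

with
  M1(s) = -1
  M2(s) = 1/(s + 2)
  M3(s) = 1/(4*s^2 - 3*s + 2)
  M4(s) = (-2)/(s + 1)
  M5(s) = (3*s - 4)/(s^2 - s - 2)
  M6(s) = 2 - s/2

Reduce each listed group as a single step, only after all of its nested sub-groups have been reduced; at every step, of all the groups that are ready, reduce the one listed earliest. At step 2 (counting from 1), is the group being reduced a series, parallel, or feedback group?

Reducing step by step:

Step 1 - series reduction of M2, M3
Step 2 - sum the parallel branches (M2*M3), M4
Step 3 - multiply ((M2*M3)+M4), M5, M6 (series)
Step 4 - reduce the parallel group M1, (((M2*M3)+M4)*M5*M6)
At step 2 the group reduced is parallel.

Answer: parallel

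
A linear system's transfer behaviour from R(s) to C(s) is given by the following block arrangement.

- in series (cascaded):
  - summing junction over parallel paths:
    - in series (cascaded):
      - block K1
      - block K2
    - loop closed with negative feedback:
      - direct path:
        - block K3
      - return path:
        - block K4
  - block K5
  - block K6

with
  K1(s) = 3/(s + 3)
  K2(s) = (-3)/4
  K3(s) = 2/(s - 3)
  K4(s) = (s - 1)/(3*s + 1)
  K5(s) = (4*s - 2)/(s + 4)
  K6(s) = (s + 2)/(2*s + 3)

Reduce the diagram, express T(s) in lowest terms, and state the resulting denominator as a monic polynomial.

First reduce the diagram to T(s).

1. series reduction of K1, K2; result (-9)/(4*s + 12)
2. close the feedback loop around K3, K4; result (6*s + 2)/(3*s^2 - 6*s - 5)
3. add (K1*K2), [K3/(1+K3*K4)] (parallel); result (-3*s^2 + 134*s + 69)/(12*s^3 + 12*s^2 - 92*s - 60)
4. reduce the series chain ((K1*K2)+[K3/(1+K3*K4)]), K5, K6; result (-6*s^4 + 259*s^3 + 546*s^2 - 61*s - 138)/(12*s^5 + 78*s^4 + 46*s^3 - 494*s^2 - 882*s - 360)
Step 4 gives the fully reduced T(s), with no common factor left to cancel. The denominator's leading coefficient is 12, so divide each of its coefficients by 12 to get the monic form.

Answer: s^5 + 13*s^4/2 + 23*s^3/6 - 247*s^2/6 - 147*s/2 - 30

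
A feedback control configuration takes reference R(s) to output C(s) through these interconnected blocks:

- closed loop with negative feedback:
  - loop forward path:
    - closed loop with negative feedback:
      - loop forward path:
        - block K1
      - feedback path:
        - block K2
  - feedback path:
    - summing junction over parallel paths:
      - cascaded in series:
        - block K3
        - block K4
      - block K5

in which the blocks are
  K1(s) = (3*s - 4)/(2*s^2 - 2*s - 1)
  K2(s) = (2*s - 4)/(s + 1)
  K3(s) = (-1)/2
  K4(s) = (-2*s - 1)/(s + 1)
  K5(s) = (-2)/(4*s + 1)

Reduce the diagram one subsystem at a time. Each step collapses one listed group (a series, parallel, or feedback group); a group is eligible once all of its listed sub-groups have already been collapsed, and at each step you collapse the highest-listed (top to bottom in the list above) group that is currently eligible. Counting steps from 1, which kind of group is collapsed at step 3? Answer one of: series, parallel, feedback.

(1) feedback reduction of K1, K2
(2) combine K3, K4 in series
(3) reduce the parallel group (K3*K4), K5
(4) apply the feedback formula to [K1/(1+K1*K2)], ((K3*K4)+K5)
So the answer for step 3 is parallel.

Hence the answer: parallel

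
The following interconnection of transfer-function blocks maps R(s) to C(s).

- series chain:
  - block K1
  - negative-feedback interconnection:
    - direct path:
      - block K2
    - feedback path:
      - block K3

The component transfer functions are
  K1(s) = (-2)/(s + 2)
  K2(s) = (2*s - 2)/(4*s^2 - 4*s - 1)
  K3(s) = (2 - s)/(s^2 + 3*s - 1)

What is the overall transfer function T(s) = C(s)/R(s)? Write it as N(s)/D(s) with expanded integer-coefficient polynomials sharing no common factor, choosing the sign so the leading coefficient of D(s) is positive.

First reduce the diagram to T(s).

Step 1 - apply the feedback formula to K2, K3: (2*s^3 + 4*s^2 - 8*s + 2)/(4*s^4 + 8*s^3 - 19*s^2 + 7*s - 3)
Step 2 - multiply K1, [K2/(1+K2*K3)] (series); the result is T(s) itself (integer coefficients, no common factor, positive leading denominator coefficient)

Answer: (-4*s^3 - 8*s^2 + 16*s - 4)/(4*s^5 + 16*s^4 - 3*s^3 - 31*s^2 + 11*s - 6)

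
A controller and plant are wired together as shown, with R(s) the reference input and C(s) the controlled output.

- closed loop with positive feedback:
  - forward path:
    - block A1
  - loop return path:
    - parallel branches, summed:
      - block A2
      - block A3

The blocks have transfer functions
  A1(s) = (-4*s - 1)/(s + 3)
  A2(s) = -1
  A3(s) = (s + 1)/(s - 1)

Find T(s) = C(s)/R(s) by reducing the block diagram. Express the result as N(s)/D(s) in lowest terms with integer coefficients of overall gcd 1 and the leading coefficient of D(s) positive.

Step 1: parallel reduction of A2, A3, giving 2/(s - 1)
Step 2: collapse the loop (A1 forward, (A2+A3) return); the result is T(s) itself (integer coefficients, no common factor, positive leading denominator coefficient)

Answer: (-4*s^2 + 3*s + 1)/(s^2 + 10*s - 1)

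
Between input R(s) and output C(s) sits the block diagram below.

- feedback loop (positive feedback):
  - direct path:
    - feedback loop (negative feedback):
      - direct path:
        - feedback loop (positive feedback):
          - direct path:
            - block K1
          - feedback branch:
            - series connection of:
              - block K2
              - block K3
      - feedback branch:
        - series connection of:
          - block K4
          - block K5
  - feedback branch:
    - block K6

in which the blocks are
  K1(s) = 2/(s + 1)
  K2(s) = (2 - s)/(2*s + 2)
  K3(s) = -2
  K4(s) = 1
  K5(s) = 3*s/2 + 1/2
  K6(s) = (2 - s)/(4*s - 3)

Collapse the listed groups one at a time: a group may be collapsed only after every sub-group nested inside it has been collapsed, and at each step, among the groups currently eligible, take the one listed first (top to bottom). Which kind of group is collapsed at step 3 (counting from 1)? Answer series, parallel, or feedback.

The answer is series.

Reasoning:
(1) reduce the series chain K2, K3
(2) close the feedback loop around K1, (K2*K3)
(3) series reduction of K4, K5
(4) close the feedback loop around [K1/(1-K1*(K2*K3))], (K4*K5)
(5) collapse the loop ([[K1/(1-K1*(K2*K3))]/(1+[K1/(1-K1*(K2*K3))]*(K4*K5))] forward, K6 return)
Step 3: series.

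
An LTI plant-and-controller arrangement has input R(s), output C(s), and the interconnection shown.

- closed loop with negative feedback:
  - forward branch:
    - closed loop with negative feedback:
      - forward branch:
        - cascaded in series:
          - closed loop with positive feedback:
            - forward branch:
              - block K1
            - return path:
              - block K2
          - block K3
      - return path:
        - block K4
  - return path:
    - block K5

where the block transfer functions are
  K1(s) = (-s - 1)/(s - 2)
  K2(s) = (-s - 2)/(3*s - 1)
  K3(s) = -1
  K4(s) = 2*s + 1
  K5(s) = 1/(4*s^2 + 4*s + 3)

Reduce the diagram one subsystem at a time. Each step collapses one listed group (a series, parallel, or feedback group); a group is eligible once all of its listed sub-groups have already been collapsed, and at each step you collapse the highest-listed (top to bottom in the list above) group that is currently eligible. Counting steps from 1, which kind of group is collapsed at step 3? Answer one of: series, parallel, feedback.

Answer: feedback

Working:
Step 1. reduce the feedback loop with forward K1 and return K2
Step 2. combine [K1/(1-K1*K2)], K3 in series
Step 3. collapse the loop (([K1/(1-K1*K2)]*K3) forward, K4 return)
Step 4. close the feedback loop around [([K1/(1-K1*K2)]*K3)/(1+([K1/(1-K1*K2)]*K3)*K4)], K5
Step 3 collapses a feedback group.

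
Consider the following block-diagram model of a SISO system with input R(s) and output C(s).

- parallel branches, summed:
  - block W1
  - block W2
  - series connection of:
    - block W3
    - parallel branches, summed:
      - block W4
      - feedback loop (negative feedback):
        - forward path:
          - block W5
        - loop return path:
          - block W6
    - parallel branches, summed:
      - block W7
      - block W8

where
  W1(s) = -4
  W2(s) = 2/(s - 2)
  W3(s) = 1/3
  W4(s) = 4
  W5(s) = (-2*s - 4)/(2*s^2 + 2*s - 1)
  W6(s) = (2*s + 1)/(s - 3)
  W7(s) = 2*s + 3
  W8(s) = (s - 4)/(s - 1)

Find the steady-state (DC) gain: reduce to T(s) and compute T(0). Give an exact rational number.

Step 1. collapse the loop (W5 forward, W6 return) = (-2*s^2 + 2*s + 12)/(2*s^3 - 8*s^2 - 17*s - 1)
Step 2. reduce the parallel group W4, [W5/(1+W5*W6)] = (8*s^3 - 34*s^2 - 66*s + 8)/(2*s^3 - 8*s^2 - 17*s - 1)
Step 3. combine W7, W8 in parallel = (2*s^2 + 2*s - 7)/(s - 1)
Step 4. series reduction of W3, (W4+[W5/(1+W5*W6)]), (W7+W8) = (16*s^5 - 52*s^4 - 256*s^3 + 122*s^2 + 478*s - 56)/(6*s^4 - 30*s^3 - 27*s^2 + 48*s + 3)
Step 5. sum the parallel branches W1, W2, (W3*(W4+[W5/(1+W5*W6)])*(W7+W8)) = (16*s^6 - 108*s^5 + 28*s^4 + 442*s^3 - 228*s^2 - 544*s + 142)/(6*s^5 - 42*s^4 + 33*s^3 + 102*s^2 - 93*s - 6)
DC gain: substitute s = 0 into T(s) from step 5: T(0) = 142/(-6) = -71/3.

Final answer: -71/3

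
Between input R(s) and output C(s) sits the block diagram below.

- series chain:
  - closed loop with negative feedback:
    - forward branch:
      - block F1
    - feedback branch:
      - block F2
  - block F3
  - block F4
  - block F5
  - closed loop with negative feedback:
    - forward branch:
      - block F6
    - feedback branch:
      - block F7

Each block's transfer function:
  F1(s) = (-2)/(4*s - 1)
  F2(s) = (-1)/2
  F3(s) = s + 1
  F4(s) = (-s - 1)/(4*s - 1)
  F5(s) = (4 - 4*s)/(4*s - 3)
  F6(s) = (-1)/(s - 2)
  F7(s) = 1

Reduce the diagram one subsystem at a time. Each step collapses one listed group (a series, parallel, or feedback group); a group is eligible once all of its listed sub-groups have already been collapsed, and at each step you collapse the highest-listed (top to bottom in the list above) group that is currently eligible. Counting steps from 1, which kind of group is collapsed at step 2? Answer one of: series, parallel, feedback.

Step 1: reduce the feedback loop with forward F1 and return F2
Step 2: feedback reduction of F6, F7
Step 3: series reduction of [F1/(1+F1*F2)], F3, F4, F5, [F6/(1+F6*F7)]
Step 2 collapses a feedback group.

Hence the answer: feedback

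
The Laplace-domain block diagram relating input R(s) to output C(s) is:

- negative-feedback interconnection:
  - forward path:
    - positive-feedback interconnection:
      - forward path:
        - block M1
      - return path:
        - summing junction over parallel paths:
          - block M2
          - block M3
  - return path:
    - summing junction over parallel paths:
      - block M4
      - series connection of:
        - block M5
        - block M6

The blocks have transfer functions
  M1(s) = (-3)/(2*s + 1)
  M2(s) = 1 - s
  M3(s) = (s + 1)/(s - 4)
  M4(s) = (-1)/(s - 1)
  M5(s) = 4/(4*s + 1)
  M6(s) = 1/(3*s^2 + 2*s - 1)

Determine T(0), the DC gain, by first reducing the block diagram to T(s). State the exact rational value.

Reducing step by step:

(1) add M2, M3 (parallel), giving (-s^2 + 6*s - 3)/(s - 4)
(2) reduce the feedback loop with forward M1 and return (M2+M3), giving (3*s - 12)/(s^2 - 11*s + 13)
(3) multiply M5, M6 (series), giving 4/(12*s^3 + 11*s^2 - 2*s - 1)
(4) reduce the parallel group M4, (M5*M6), giving (-12*s^3 - 11*s^2 + 6*s - 3)/(12*s^4 - s^3 - 13*s^2 + s + 1)
(5) feedback reduction of [M1/(1-M1*(M2+M3))], (M4+(M5*M6)), giving (36*s^5 - 147*s^4 - 27*s^3 + 159*s^2 - 9*s - 12)/(12*s^6 - 133*s^5 + 118*s^4 + 242*s^3 - 29*s^2 - 79*s + 49)
Step 5 gives the overall T(s). Then T(0) = -12/49.

Answer: -12/49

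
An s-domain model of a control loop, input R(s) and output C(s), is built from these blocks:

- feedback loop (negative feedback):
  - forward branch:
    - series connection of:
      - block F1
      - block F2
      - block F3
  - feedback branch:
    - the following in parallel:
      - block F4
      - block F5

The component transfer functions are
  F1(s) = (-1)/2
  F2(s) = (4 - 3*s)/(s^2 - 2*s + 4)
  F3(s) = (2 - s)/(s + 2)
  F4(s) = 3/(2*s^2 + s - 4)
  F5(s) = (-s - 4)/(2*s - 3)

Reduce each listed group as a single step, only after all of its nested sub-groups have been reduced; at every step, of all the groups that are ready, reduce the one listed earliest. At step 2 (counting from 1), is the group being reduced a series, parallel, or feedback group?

The answer is parallel.

Reasoning:
[1] cascade F1, F2, F3
[2] reduce the parallel group F4, F5
[3] apply the feedback formula to (F1*F2*F3), (F4+F5)
Step 2 collapses a parallel group.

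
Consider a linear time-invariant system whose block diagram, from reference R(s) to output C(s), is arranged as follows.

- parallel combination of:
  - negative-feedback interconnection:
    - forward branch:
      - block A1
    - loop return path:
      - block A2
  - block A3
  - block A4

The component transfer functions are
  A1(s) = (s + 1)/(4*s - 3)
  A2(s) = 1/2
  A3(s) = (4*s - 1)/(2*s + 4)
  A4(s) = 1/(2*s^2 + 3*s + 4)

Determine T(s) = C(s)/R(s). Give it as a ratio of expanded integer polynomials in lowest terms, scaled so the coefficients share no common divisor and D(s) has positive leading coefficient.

The answer is (80*s^4 + 86*s^3 + 153*s^2 - 3*s + 32)/(36*s^4 + 106*s^3 + 110*s^2 + 44*s - 80).

Reasoning:
Step 1: close the feedback loop around A1, A2: (2*s + 2)/(9*s - 5)
Step 2: add [A1/(1+A1*A2)], A3, A4 (parallel); the result is T(s) itself (integer coefficients, no common factor, positive leading denominator coefficient)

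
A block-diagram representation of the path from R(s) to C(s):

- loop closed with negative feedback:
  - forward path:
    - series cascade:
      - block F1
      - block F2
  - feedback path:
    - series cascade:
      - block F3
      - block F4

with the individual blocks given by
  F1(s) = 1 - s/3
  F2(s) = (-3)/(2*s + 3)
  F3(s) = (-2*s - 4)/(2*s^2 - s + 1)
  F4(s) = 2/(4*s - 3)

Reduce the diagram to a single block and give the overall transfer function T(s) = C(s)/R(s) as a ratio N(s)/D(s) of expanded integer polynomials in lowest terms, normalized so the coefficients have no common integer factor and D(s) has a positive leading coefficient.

Answer: (8*s^4 - 34*s^3 + 37*s^2 - 24*s + 9)/(16*s^4 + 4*s^3 - 20*s^2 + 19*s + 15)

Working:
Step 1: cascade F1, F2; result (s - 3)/(2*s + 3)
Step 2: reduce the series chain F3, F4; result (-4*s - 8)/(8*s^3 - 10*s^2 + 7*s - 3)
Step 3: collapse the loop ((F1*F2) forward, (F3*F4) return), giving the overall T(s)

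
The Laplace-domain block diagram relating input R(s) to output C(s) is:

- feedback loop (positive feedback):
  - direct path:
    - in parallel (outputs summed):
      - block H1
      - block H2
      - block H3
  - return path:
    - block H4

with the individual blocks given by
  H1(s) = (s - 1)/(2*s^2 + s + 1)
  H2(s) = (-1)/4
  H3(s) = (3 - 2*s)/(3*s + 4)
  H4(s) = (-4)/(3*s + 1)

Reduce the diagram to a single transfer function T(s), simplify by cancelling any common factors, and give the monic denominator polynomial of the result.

Step 1: sum the parallel branches H1, H2, H3; result (-22*s^3 + 17*s^2 + s - 8)/(24*s^3 + 44*s^2 + 28*s + 16)
Step 2: reduce the feedback loop with forward (H1+H2+H3) and return H4; result (-66*s^4 + 29*s^3 + 20*s^2 - 23*s - 8)/(72*s^4 + 68*s^3 + 196*s^2 + 80*s - 16)
That last expression is T(s), already simplified. Scaling its denominator by 1/72 (the reciprocal of the leading coefficient) yields the monic denominator.

Answer: s^4 + 17*s^3/18 + 49*s^2/18 + 10*s/9 - 2/9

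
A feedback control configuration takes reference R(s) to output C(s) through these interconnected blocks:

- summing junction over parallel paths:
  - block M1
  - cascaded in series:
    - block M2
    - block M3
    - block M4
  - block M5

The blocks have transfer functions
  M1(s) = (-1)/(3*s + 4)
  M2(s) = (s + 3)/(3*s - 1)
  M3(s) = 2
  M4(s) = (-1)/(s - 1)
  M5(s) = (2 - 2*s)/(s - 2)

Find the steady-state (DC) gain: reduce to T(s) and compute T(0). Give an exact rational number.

First reduce the diagram to T(s).

[1] multiply M2, M3, M4 (series): (-2*s - 6)/(3*s^2 - 4*s + 1)
[2] reduce the parallel group M1, (M2*M3*M4), M5: (-18*s^4 + 9*s^3 + 22*s^2 - 15*s + 58)/(9*s^4 - 18*s^3 - 13*s^2 + 30*s - 8)
Step 2 gives the overall T(s). Then T(0) = 58/(-8) = -29/4.

Answer: -29/4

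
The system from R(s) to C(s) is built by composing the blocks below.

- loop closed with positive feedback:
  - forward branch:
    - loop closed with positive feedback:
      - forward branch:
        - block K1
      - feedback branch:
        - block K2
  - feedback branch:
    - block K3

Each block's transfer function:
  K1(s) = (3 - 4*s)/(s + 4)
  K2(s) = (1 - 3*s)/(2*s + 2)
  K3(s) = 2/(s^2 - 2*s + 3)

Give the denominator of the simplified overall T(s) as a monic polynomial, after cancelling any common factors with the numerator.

Reducing step by step:

Step 1 - apply the feedback formula to K1, K2 = (8*s^2 + 2*s - 6)/(10*s^2 - 23*s - 5)
Step 2 - reduce the feedback loop with forward [K1/(1-K1*K2)] and return K3 = (8*s^4 - 14*s^3 + 14*s^2 + 18*s - 18)/(10*s^4 - 43*s^3 + 55*s^2 - 63*s - 3)
The result of step 2 is T(s) in lowest terms. Its denominator has leading coefficient 10; dividing the denominator through by 10 makes it monic.

Answer: s^4 - 43*s^3/10 + 11*s^2/2 - 63*s/10 - 3/10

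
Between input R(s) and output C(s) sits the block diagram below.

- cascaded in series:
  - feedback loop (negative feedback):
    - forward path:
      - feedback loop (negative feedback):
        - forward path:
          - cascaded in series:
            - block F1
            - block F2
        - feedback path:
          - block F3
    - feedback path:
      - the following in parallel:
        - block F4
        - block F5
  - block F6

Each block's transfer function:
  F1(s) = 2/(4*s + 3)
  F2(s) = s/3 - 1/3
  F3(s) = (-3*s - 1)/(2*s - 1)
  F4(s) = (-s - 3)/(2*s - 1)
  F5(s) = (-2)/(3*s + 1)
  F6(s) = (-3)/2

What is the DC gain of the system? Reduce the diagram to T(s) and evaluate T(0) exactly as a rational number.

First reduce the diagram to T(s).

Step 1. cascade F1, F2 -> (2*s - 2)/(12*s + 9)
Step 2. reduce the feedback loop with forward (F1*F2) and return F3 -> (4*s^2 - 6*s + 2)/(18*s^2 + 10*s - 7)
Step 3. reduce the parallel group F4, F5 -> (-3*s^2 - 14*s - 1)/(6*s^2 - s - 1)
Step 4. apply the feedback formula to [(F1*F2)/(1+(F1*F2)*F3)], (F4+F5) -> (12*s^3 - 14*s^2 + 2)/(48*s^3 + 26*s^2 + 15*s - 5)
Step 5. cascade [[(F1*F2)/(1+(F1*F2)*F3)]/(1+[(F1*F2)/(1+(F1*F2)*F3)]*(F4+F5))], F6 -> (-18*s^3 + 21*s^2 - 3)/(48*s^3 + 26*s^2 + 15*s - 5)
Evaluating the step-5 result (the overall T(s)) at s = 0 gives T(0) = -3/(-5) = 3/5.

Answer: 3/5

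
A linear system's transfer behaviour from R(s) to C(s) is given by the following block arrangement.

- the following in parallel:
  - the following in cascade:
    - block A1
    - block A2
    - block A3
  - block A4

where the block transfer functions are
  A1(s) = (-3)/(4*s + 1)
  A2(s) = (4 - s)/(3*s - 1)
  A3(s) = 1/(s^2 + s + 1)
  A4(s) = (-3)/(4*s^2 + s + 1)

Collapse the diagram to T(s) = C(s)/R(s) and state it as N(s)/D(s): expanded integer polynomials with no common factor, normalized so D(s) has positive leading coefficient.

First reduce the diagram to T(s).

(1) cascade A1, A2, A3; result (3*s - 12)/(12*s^4 + 11*s^3 + 10*s^2 - 2*s - 1)
(2) add (A1*A2*A3), A4 (parallel); the result is T(s) itself (integer coefficients, no common factor, positive leading denominator coefficient)

Answer: (-36*s^4 - 21*s^3 - 75*s^2 - 3*s - 9)/(48*s^6 + 56*s^5 + 63*s^4 + 13*s^3 + 4*s^2 - 3*s - 1)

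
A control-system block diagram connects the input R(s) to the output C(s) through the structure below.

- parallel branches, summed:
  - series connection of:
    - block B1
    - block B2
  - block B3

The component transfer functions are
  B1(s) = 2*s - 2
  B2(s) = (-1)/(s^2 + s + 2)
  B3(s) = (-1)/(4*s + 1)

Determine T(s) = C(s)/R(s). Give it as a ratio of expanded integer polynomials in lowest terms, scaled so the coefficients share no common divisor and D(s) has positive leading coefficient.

Reducing step by step:

(1) cascade B1, B2 gives (2 - 2*s)/(s^2 + s + 2)
(2) add (B1*B2), B3 (parallel), giving the overall T(s)

Answer: (-9*s^2 + 5*s)/(4*s^3 + 5*s^2 + 9*s + 2)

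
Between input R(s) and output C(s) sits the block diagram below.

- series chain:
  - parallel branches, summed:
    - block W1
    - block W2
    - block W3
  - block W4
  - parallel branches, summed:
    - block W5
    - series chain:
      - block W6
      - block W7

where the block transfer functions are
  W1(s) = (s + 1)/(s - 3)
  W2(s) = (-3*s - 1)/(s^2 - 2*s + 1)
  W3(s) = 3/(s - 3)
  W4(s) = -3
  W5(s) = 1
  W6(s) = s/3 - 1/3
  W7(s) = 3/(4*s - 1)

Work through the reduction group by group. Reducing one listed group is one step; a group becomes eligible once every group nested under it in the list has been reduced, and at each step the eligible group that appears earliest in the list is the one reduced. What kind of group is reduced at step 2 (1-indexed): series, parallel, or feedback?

Step 1: combine W1, W2, W3 in parallel
Step 2: multiply W6, W7 (series)
Step 3: parallel reduction of W5, (W6*W7)
Step 4: cascade (W1+W2+W3), W4, (W5+(W6*W7))
Step 2: series.

Answer: series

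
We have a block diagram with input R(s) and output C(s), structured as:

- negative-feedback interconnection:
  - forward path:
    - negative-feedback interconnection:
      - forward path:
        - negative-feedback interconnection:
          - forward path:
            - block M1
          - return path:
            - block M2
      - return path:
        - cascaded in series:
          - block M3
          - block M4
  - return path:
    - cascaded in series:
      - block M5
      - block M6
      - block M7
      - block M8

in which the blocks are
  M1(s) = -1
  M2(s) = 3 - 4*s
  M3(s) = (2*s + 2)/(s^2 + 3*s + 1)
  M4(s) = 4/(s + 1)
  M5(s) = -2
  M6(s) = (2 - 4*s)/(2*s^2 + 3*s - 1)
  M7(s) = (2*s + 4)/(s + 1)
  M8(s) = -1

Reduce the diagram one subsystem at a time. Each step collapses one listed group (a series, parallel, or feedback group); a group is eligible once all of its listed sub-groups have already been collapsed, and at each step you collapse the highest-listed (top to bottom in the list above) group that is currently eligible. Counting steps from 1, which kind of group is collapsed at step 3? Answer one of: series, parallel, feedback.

The answer is feedback.

Reasoning:
Step 1 - feedback reduction of M1, M2
Step 2 - combine M3, M4 in series
Step 3 - apply the feedback formula to [M1/(1+M1*M2)], (M3*M4)
Step 4 - reduce the series chain M5, M6, M7, M8
Step 5 - reduce the feedback loop with forward [[M1/(1+M1*M2)]/(1+[M1/(1+M1*M2)]*(M3*M4))] and return (M5*M6*M7*M8)
Step 3 collapses a feedback group.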